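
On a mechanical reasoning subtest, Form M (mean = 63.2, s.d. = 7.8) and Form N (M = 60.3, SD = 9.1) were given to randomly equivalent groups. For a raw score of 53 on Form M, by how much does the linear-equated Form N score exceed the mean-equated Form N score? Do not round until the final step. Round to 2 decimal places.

Mean-equated: 53 + (60.3 − 63.2) = 50.10
Linear-equated: (9.1/7.8)(53 − 63.2) + 60.3 = 48.400
Difference = 48.400 − 50.10 = -1.70

-1.70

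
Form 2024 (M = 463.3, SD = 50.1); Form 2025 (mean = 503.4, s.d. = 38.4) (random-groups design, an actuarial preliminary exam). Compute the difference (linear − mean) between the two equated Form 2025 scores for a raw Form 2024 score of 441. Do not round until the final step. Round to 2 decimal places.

Mean-equated: 441 + (503.4 − 463.3) = 481.10
Linear-equated: (38.4/50.1)(441 − 463.3) + 503.4 = 486.308
Difference = 486.308 − 481.10 = 5.21

5.21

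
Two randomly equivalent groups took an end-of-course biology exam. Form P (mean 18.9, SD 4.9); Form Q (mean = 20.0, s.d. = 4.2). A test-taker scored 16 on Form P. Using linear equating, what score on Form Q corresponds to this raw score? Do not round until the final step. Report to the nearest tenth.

Linear equating: y = (SD_Y/SD_X)(x − M_X) + M_Y
y = (4.2/4.9)(16 − 18.9) + 20.0
y = 0.857143 × -2.9 + 20.0 = -2.4857 + 20.0 = 17.5

17.5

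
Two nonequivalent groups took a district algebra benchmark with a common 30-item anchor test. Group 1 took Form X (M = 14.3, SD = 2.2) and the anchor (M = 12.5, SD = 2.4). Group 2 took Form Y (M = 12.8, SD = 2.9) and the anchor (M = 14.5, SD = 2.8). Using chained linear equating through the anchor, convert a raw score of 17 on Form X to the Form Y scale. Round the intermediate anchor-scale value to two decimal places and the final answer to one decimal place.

Form X → anchor (Group 1): v = (2.4/2.2)(17 − 14.3) + 12.5 = 15.45
anchor → Form Y (Group 2): y = (2.9/2.8)(15.45 − 14.5) + 12.8 = 13.8

13.8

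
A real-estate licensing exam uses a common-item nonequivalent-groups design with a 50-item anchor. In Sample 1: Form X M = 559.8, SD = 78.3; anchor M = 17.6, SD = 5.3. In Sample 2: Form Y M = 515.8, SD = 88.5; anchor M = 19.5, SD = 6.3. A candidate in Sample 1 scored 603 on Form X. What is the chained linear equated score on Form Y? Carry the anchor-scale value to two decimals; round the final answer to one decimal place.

Form X → anchor (Sample 1): v = (5.3/78.3)(603 − 559.8) + 17.6 = 20.52
anchor → Form Y (Sample 2): y = (88.5/6.3)(20.52 − 19.5) + 515.8 = 530.1

530.1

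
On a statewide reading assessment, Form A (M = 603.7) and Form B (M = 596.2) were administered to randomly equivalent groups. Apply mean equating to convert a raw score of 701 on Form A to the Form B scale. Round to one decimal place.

Mean equating: y = x + (M_Y − M_X) = 701 + (596.2 − 603.7) = 693.5

693.5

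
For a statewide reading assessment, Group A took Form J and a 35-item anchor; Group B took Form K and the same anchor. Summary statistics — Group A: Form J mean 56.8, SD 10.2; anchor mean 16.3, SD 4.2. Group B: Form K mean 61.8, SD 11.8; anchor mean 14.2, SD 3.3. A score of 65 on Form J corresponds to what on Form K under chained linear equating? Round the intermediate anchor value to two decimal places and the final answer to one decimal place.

Form J → anchor (Group A): v = (4.2/10.2)(65 − 56.8) + 16.3 = 19.68
anchor → Form K (Group B): y = (11.8/3.3)(19.68 − 14.2) + 61.8 = 81.4

81.4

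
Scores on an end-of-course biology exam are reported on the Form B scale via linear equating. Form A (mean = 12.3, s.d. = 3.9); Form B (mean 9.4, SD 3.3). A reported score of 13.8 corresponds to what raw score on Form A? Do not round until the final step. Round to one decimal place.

Invert y = (SD_Y/SD_X)(x − M_X) + M_Y:
x = (SD_X/SD_Y)(y − M_Y) + M_X = (3.9/3.3)(13.8 − 9.4) + 12.3
x = 1.181818 × 4.400 + 12.3 = 17.5

17.5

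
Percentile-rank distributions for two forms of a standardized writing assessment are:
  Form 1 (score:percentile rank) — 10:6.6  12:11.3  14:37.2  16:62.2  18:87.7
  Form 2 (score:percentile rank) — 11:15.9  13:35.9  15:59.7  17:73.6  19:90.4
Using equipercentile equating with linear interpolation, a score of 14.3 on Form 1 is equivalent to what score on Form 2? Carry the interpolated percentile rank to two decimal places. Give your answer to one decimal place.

PR of 14.3 on Form 1: 37.2 + (14.3 − 14)/(16 − 14) × (62.2 − 37.2) = 40.95
On Form 2, PR 40.95 falls between score 13 (PR 35.9) and 15 (PR 59.7).
Interpolate: 13 + (40.95 − 35.9)/(59.7 − 35.9) × (15 − 13) = 13.4

13.4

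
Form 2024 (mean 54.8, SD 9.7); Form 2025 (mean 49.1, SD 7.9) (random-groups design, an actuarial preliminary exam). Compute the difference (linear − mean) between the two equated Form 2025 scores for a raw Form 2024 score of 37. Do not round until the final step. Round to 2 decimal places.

Mean-equated: 37 + (49.1 − 54.8) = 31.30
Linear-equated: (7.9/9.7)(37 − 54.8) + 49.1 = 34.603
Difference = 34.603 − 31.30 = 3.30

3.30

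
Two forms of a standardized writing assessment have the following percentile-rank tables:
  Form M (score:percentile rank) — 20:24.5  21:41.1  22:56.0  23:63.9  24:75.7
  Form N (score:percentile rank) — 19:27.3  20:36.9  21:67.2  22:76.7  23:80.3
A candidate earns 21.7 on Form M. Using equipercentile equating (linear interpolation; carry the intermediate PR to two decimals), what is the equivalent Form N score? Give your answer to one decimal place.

PR of 21.7 on Form M: 41.1 + (21.7 − 21)/(22 − 21) × (56.0 − 41.1) = 51.53
On Form N, PR 51.53 falls between score 20 (PR 36.9) and 21 (PR 67.2).
Interpolate: 20 + (51.53 − 36.9)/(67.2 − 36.9) × (21 − 20) = 20.5

20.5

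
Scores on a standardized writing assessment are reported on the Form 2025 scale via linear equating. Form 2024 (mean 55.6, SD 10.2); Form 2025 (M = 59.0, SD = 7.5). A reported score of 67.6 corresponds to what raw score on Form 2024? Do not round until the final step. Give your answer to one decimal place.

67.3

Invert y = (SD_Y/SD_X)(x − M_X) + M_Y:
x = (SD_X/SD_Y)(y − M_Y) + M_X = (10.2/7.5)(67.6 − 59.0) + 55.6
x = 1.360000 × 8.600 + 55.6 = 67.3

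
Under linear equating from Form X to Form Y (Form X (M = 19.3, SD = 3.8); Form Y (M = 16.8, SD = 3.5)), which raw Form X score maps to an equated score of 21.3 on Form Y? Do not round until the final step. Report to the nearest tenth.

24.2

Invert y = (SD_Y/SD_X)(x − M_X) + M_Y:
x = (SD_X/SD_Y)(y − M_Y) + M_X = (3.8/3.5)(21.3 − 16.8) + 19.3
x = 1.085714 × 4.500 + 19.3 = 24.2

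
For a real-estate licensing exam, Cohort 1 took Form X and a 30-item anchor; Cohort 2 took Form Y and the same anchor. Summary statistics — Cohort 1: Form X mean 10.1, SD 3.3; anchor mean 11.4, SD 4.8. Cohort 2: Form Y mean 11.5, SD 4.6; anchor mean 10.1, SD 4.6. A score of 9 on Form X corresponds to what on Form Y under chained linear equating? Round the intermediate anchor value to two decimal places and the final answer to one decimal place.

11.2

Form X → anchor (Cohort 1): v = (4.8/3.3)(9 − 10.1) + 11.4 = 9.80
anchor → Form Y (Cohort 2): y = (4.6/4.6)(9.80 − 10.1) + 11.5 = 11.2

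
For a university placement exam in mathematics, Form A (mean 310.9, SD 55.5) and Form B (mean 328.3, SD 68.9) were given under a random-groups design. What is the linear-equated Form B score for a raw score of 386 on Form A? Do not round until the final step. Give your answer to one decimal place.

421.5

Linear equating: y = (SD_Y/SD_X)(x − M_X) + M_Y
y = (68.9/55.5)(386 − 310.9) + 328.3
y = 1.241441 × 75.1 + 328.3 = 93.2323 + 328.3 = 421.5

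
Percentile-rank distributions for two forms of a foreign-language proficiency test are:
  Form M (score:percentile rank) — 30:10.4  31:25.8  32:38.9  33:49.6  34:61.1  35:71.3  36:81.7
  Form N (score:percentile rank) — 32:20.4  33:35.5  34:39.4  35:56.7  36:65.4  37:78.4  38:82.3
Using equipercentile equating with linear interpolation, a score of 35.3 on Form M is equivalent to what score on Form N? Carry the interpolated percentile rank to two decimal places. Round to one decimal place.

36.7

PR of 35.3 on Form M: 71.3 + (35.3 − 35)/(36 − 35) × (81.7 − 71.3) = 74.42
On Form N, PR 74.42 falls between score 36 (PR 65.4) and 37 (PR 78.4).
Interpolate: 36 + (74.42 − 65.4)/(78.4 − 65.4) × (37 − 36) = 36.7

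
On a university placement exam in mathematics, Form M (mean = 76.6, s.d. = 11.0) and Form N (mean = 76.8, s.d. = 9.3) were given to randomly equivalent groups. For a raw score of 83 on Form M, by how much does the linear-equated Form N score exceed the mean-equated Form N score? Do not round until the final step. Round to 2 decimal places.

-0.99

Mean-equated: 83 + (76.8 − 76.6) = 83.20
Linear-equated: (9.3/11.0)(83 − 76.6) + 76.8 = 82.211
Difference = 82.211 − 83.20 = -0.99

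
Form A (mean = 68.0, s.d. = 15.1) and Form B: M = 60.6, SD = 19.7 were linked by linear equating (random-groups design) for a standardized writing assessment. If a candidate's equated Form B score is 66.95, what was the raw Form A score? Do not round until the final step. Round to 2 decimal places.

72.87

Invert y = (SD_Y/SD_X)(x − M_X) + M_Y:
x = (SD_X/SD_Y)(y − M_Y) + M_X = (15.1/19.7)(66.95 − 60.6) + 68.0
x = 0.766497 × 6.350 + 68.0 = 72.87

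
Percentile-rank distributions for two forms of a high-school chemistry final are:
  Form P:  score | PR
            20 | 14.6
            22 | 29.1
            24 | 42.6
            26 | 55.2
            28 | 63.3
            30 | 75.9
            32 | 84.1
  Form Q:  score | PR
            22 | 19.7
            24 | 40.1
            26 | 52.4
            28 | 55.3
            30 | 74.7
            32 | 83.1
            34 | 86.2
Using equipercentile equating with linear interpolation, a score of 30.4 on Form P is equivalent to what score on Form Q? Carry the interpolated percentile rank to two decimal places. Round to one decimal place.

PR of 30.4 on Form P: 75.9 + (30.4 − 30)/(32 − 30) × (84.1 − 75.9) = 77.54
On Form Q, PR 77.54 falls between score 30 (PR 74.7) and 32 (PR 83.1).
Interpolate: 30 + (77.54 − 74.7)/(83.1 − 74.7) × (32 − 30) = 30.7

30.7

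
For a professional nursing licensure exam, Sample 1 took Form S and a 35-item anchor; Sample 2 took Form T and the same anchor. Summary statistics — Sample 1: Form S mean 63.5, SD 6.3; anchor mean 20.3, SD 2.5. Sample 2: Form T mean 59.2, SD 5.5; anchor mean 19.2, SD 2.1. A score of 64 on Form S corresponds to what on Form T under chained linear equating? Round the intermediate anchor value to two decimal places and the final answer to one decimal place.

62.6

Form S → anchor (Sample 1): v = (2.5/6.3)(64 − 63.5) + 20.3 = 20.50
anchor → Form T (Sample 2): y = (5.5/2.1)(20.50 − 19.2) + 59.2 = 62.6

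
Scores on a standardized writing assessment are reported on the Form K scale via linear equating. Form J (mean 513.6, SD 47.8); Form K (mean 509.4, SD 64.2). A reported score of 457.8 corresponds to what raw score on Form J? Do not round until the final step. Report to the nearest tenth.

475.2

Invert y = (SD_Y/SD_X)(x − M_X) + M_Y:
x = (SD_X/SD_Y)(y − M_Y) + M_X = (47.8/64.2)(457.8 − 509.4) + 513.6
x = 0.744548 × -51.600 + 513.6 = 475.2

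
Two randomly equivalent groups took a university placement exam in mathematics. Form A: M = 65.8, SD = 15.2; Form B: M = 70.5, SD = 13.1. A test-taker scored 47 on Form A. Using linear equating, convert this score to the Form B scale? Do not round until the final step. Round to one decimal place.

Linear equating: y = (SD_Y/SD_X)(x − M_X) + M_Y
y = (13.1/15.2)(47 − 65.8) + 70.5
y = 0.861842 × -18.8 + 70.5 = -16.2026 + 70.5 = 54.3

54.3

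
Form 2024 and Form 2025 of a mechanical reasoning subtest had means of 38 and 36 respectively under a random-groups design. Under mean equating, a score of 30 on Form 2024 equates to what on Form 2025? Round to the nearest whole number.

Mean equating: y = x + (M_Y − M_X) = 30 + (36 − 38) = 28

28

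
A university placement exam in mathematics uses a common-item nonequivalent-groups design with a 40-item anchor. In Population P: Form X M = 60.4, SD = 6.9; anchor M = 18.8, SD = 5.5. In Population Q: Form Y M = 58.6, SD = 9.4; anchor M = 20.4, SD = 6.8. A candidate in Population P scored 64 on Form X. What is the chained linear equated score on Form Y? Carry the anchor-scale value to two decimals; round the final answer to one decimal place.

60.4

Form X → anchor (Population P): v = (5.5/6.9)(64 − 60.4) + 18.8 = 21.67
anchor → Form Y (Population Q): y = (9.4/6.8)(21.67 − 20.4) + 58.6 = 60.4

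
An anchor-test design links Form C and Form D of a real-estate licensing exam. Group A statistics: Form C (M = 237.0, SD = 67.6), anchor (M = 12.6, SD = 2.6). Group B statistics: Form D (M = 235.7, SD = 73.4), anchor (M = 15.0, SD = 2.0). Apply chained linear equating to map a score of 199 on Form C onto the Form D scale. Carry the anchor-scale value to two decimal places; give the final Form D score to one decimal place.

94.0

Form C → anchor (Group A): v = (2.6/67.6)(199 − 237.0) + 12.6 = 11.14
anchor → Form D (Group B): y = (73.4/2.0)(11.14 − 15.0) + 235.7 = 94.0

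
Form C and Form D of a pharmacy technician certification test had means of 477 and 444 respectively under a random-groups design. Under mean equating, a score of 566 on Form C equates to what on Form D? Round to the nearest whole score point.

Mean equating: y = x + (M_Y − M_X) = 566 + (444 − 477) = 533

533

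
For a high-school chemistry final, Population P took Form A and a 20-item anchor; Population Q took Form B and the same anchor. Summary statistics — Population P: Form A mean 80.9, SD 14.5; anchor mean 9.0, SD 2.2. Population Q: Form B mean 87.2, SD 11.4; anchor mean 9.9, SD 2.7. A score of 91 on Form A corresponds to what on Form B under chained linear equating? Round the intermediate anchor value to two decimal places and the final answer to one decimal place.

Form A → anchor (Population P): v = (2.2/14.5)(91 − 80.9) + 9.0 = 10.53
anchor → Form B (Population Q): y = (11.4/2.7)(10.53 − 9.9) + 87.2 = 89.9

89.9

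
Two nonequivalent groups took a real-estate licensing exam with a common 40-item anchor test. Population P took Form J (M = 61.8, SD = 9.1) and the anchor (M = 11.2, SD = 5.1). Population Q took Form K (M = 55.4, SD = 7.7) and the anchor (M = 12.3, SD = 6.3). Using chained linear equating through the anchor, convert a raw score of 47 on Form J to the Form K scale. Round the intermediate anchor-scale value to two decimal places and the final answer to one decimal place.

43.9

Form J → anchor (Population P): v = (5.1/9.1)(47 − 61.8) + 11.2 = 2.91
anchor → Form K (Population Q): y = (7.7/6.3)(2.91 − 12.3) + 55.4 = 43.9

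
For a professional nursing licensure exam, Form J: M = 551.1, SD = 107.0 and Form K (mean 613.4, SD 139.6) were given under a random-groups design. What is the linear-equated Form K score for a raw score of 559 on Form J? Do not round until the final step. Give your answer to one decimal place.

Linear equating: y = (SD_Y/SD_X)(x − M_X) + M_Y
y = (139.6/107.0)(559 − 551.1) + 613.4
y = 1.304673 × 7.9 + 613.4 = 10.3069 + 613.4 = 623.7

623.7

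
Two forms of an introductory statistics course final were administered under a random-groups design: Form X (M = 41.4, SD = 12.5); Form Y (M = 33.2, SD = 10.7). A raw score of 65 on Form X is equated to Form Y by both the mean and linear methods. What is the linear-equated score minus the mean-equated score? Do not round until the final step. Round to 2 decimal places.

Mean-equated: 65 + (33.2 − 41.4) = 56.80
Linear-equated: (10.7/12.5)(65 − 41.4) + 33.2 = 53.402
Difference = 53.402 − 56.80 = -3.40

-3.40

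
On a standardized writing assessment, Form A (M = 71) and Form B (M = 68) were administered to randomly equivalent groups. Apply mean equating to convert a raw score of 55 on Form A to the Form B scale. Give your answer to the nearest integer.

52

Mean equating: y = x + (M_Y − M_X) = 55 + (68 − 71) = 52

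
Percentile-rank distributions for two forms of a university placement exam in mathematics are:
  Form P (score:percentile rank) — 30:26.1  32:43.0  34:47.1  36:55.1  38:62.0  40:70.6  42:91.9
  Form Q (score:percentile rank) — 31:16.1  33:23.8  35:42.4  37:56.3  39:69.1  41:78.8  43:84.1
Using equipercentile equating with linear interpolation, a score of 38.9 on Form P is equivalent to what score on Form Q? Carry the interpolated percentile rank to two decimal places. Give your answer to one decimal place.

38.5

PR of 38.9 on Form P: 62.0 + (38.9 − 38)/(40 − 38) × (70.6 − 62.0) = 65.87
On Form Q, PR 65.87 falls between score 37 (PR 56.3) and 39 (PR 69.1).
Interpolate: 37 + (65.87 − 56.3)/(69.1 − 56.3) × (39 − 37) = 38.5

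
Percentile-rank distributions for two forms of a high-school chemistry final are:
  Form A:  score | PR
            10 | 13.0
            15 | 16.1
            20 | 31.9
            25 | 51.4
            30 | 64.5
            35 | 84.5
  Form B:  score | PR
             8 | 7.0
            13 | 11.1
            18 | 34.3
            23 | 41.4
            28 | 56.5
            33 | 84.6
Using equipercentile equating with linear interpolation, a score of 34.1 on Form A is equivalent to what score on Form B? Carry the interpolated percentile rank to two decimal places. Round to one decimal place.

PR of 34.1 on Form A: 64.5 + (34.1 − 30)/(35 − 30) × (84.5 − 64.5) = 80.90
On Form B, PR 80.90 falls between score 28 (PR 56.5) and 33 (PR 84.6).
Interpolate: 28 + (80.90 − 56.5)/(84.6 − 56.5) × (33 − 28) = 32.3

32.3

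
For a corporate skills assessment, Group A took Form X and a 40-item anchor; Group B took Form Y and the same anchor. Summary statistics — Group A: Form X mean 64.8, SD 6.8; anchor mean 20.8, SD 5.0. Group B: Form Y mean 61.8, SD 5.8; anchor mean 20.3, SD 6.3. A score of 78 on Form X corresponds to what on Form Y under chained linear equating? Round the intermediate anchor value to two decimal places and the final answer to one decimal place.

Form X → anchor (Group A): v = (5.0/6.8)(78 − 64.8) + 20.8 = 30.51
anchor → Form Y (Group B): y = (5.8/6.3)(30.51 − 20.3) + 61.8 = 71.2

71.2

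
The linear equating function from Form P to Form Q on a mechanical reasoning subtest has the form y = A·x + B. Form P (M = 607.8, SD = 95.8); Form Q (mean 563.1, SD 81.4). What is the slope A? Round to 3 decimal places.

A = SD_Y / SD_X = 81.4 / 95.8 = 0.850

0.850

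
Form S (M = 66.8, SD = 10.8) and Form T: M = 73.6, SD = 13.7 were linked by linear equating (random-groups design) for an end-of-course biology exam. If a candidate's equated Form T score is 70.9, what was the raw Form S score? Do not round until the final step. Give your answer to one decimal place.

64.7

Invert y = (SD_Y/SD_X)(x − M_X) + M_Y:
x = (SD_X/SD_Y)(y − M_Y) + M_X = (10.8/13.7)(70.9 − 73.6) + 66.8
x = 0.788321 × -2.700 + 66.8 = 64.7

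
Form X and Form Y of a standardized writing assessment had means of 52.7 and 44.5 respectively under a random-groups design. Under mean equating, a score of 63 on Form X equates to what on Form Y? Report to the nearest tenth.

Mean equating: y = x + (M_Y − M_X) = 63 + (44.5 − 52.7) = 54.8

54.8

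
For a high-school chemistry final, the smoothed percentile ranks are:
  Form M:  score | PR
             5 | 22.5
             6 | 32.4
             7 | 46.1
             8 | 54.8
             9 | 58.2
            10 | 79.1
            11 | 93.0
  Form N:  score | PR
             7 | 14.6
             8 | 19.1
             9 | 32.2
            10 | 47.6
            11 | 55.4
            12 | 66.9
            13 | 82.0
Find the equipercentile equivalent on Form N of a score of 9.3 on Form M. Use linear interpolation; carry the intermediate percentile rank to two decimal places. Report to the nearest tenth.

11.8

PR of 9.3 on Form M: 58.2 + (9.3 − 9)/(10 − 9) × (79.1 − 58.2) = 64.47
On Form N, PR 64.47 falls between score 11 (PR 55.4) and 12 (PR 66.9).
Interpolate: 11 + (64.47 − 55.4)/(66.9 − 55.4) × (12 − 11) = 11.8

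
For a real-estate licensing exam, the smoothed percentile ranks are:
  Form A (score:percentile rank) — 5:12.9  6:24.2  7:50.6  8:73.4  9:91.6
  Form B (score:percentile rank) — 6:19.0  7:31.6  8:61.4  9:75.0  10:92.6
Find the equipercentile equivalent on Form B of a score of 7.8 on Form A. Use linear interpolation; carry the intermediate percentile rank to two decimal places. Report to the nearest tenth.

8.5

PR of 7.8 on Form A: 50.6 + (7.8 − 7)/(8 − 7) × (73.4 − 50.6) = 68.84
On Form B, PR 68.84 falls between score 8 (PR 61.4) and 9 (PR 75.0).
Interpolate: 8 + (68.84 − 61.4)/(75.0 − 61.4) × (9 − 8) = 8.5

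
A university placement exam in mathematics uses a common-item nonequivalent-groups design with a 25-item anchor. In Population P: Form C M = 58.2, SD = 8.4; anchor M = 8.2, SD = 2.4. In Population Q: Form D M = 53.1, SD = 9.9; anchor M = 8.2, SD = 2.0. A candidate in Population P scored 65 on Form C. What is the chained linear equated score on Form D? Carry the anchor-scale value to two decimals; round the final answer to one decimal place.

62.7

Form C → anchor (Population P): v = (2.4/8.4)(65 − 58.2) + 8.2 = 10.14
anchor → Form D (Population Q): y = (9.9/2.0)(10.14 − 8.2) + 53.1 = 62.7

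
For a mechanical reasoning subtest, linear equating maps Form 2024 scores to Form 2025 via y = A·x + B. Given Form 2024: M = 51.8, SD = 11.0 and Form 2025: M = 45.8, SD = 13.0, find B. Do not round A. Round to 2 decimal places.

A = SD_Y / SD_X = 13.0 / 11.0 = 1.181818
B = M_Y − A·M_X = 45.8 − 1.181818 × 51.8 = -15.42

-15.42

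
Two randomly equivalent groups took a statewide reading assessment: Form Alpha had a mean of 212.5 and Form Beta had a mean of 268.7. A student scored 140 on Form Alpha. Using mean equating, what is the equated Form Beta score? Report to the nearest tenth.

196.2

Mean equating: y = x + (M_Y − M_X) = 140 + (268.7 − 212.5) = 196.2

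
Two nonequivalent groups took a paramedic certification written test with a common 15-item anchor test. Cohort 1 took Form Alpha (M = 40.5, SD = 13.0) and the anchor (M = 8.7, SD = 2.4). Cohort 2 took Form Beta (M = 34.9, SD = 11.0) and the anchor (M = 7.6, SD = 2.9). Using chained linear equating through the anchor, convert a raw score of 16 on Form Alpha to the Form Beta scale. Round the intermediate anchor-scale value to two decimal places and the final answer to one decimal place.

Form Alpha → anchor (Cohort 1): v = (2.4/13.0)(16 − 40.5) + 8.7 = 4.18
anchor → Form Beta (Cohort 2): y = (11.0/2.9)(4.18 − 7.6) + 34.9 = 21.9

21.9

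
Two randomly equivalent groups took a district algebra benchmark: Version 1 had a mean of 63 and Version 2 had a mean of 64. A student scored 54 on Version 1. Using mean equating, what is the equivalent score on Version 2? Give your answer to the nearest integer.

Mean equating: y = x + (M_Y − M_X) = 54 + (64 − 63) = 55

55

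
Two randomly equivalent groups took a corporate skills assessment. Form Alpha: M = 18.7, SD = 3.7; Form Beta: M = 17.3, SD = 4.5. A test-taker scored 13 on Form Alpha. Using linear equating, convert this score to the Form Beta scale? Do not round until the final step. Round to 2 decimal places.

Linear equating: y = (SD_Y/SD_X)(x − M_X) + M_Y
y = (4.5/3.7)(13 − 18.7) + 17.3
y = 1.216216 × -5.7 + 17.3 = -6.9324 + 17.3 = 10.37

10.37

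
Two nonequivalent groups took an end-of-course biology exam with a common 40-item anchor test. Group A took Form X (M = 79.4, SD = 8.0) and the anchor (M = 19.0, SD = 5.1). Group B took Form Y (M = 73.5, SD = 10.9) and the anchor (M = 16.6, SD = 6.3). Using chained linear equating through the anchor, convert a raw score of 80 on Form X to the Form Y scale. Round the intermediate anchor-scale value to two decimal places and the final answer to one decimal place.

Form X → anchor (Group A): v = (5.1/8.0)(80 − 79.4) + 19.0 = 19.38
anchor → Form Y (Group B): y = (10.9/6.3)(19.38 − 16.6) + 73.5 = 78.3

78.3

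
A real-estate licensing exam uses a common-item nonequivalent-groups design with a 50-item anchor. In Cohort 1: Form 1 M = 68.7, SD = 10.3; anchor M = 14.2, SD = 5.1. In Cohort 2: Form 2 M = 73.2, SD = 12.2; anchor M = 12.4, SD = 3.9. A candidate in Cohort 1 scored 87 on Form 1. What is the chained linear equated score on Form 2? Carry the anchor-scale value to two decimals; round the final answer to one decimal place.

107.2

Form 1 → anchor (Cohort 1): v = (5.1/10.3)(87 − 68.7) + 14.2 = 23.26
anchor → Form 2 (Cohort 2): y = (12.2/3.9)(23.26 − 12.4) + 73.2 = 107.2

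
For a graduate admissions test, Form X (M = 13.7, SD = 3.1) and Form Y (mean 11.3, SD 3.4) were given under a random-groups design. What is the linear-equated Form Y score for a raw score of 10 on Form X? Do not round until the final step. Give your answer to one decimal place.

7.2

Linear equating: y = (SD_Y/SD_X)(x − M_X) + M_Y
y = (3.4/3.1)(10 − 13.7) + 11.3
y = 1.096774 × -3.7 + 11.3 = -4.0581 + 11.3 = 7.2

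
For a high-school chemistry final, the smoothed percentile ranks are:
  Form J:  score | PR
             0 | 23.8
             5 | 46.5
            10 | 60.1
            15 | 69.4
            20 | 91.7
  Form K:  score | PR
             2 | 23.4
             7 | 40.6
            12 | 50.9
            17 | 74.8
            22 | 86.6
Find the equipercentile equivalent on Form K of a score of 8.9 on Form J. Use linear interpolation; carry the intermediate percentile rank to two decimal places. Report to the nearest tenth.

13.3

PR of 8.9 on Form J: 46.5 + (8.9 − 5)/(10 − 5) × (60.1 − 46.5) = 57.11
On Form K, PR 57.11 falls between score 12 (PR 50.9) and 17 (PR 74.8).
Interpolate: 12 + (57.11 − 50.9)/(74.8 − 50.9) × (17 − 12) = 13.3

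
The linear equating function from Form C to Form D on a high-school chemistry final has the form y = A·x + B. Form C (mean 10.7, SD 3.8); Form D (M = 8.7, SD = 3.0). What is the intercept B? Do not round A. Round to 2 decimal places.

A = SD_Y / SD_X = 3.0 / 3.8 = 0.789474
B = M_Y − A·M_X = 8.7 − 0.789474 × 10.7 = 0.25

0.25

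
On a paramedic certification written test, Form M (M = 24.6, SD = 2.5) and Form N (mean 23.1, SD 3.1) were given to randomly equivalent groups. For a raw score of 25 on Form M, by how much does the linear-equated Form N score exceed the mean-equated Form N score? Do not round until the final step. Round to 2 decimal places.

0.10

Mean-equated: 25 + (23.1 − 24.6) = 23.50
Linear-equated: (3.1/2.5)(25 − 24.6) + 23.1 = 23.596
Difference = 23.596 − 23.50 = 0.10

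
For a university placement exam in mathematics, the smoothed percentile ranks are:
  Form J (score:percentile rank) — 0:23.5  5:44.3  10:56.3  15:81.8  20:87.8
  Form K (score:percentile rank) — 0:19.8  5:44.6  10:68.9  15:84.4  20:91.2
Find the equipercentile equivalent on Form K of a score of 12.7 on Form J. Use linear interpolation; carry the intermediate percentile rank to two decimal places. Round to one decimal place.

PR of 12.7 on Form J: 56.3 + (12.7 − 10)/(15 − 10) × (81.8 − 56.3) = 70.07
On Form K, PR 70.07 falls between score 10 (PR 68.9) and 15 (PR 84.4).
Interpolate: 10 + (70.07 − 68.9)/(84.4 − 68.9) × (15 − 10) = 10.4

10.4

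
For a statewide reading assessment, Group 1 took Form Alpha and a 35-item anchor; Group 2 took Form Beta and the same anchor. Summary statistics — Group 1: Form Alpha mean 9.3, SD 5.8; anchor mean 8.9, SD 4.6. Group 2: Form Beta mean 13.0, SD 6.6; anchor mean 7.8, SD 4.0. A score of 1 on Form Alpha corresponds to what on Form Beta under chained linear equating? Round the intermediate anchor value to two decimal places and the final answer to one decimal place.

4.0

Form Alpha → anchor (Group 1): v = (4.6/5.8)(1 − 9.3) + 8.9 = 2.32
anchor → Form Beta (Group 2): y = (6.6/4.0)(2.32 − 7.8) + 13.0 = 4.0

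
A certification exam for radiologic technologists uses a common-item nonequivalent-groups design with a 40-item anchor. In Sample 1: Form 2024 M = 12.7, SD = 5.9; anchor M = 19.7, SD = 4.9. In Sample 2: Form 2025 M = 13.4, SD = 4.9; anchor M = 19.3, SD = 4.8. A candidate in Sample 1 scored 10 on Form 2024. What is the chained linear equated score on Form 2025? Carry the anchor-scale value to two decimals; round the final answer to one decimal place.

Form 2024 → anchor (Sample 1): v = (4.9/5.9)(10 − 12.7) + 19.7 = 17.46
anchor → Form 2025 (Sample 2): y = (4.9/4.8)(17.46 − 19.3) + 13.4 = 11.5

11.5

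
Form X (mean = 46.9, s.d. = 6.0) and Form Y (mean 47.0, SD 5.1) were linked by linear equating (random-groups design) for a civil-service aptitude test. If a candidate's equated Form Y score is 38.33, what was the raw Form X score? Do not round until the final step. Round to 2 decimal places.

36.70

Invert y = (SD_Y/SD_X)(x − M_X) + M_Y:
x = (SD_X/SD_Y)(y − M_Y) + M_X = (6.0/5.1)(38.33 − 47.0) + 46.9
x = 1.176471 × -8.670 + 46.9 = 36.70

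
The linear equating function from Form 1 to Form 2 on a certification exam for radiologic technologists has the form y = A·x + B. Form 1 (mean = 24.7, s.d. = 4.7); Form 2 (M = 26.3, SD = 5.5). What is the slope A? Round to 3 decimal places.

1.170

A = SD_Y / SD_X = 5.5 / 4.7 = 1.170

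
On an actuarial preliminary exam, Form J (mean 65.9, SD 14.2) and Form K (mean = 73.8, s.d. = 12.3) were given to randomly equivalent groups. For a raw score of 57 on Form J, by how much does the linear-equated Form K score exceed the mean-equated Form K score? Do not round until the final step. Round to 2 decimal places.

1.19

Mean-equated: 57 + (73.8 − 65.9) = 64.90
Linear-equated: (12.3/14.2)(57 − 65.9) + 73.8 = 66.091
Difference = 66.091 − 64.90 = 1.19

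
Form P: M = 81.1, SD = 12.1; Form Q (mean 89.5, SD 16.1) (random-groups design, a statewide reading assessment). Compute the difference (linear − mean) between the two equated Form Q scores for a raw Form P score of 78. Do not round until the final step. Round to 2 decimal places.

Mean-equated: 78 + (89.5 − 81.1) = 86.40
Linear-equated: (16.1/12.1)(78 − 81.1) + 89.5 = 85.375
Difference = 85.375 − 86.40 = -1.02

-1.02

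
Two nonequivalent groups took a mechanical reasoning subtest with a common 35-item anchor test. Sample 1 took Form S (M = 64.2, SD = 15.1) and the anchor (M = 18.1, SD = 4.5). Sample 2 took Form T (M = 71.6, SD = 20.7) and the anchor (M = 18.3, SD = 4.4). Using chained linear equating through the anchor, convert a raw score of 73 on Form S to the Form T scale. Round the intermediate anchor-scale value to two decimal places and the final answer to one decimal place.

83.0

Form S → anchor (Sample 1): v = (4.5/15.1)(73 − 64.2) + 18.1 = 20.72
anchor → Form T (Sample 2): y = (20.7/4.4)(20.72 − 18.3) + 71.6 = 83.0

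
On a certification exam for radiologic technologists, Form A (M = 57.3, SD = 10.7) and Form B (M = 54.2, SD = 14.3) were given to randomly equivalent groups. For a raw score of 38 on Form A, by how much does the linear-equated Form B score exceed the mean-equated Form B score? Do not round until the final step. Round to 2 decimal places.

-6.49

Mean-equated: 38 + (54.2 − 57.3) = 34.90
Linear-equated: (14.3/10.7)(38 − 57.3) + 54.2 = 28.407
Difference = 28.407 − 34.90 = -6.49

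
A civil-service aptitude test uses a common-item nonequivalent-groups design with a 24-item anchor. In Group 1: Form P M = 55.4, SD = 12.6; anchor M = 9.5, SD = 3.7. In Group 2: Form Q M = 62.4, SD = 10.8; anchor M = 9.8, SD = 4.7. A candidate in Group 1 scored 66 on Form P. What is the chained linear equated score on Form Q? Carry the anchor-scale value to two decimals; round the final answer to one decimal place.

Form P → anchor (Group 1): v = (3.7/12.6)(66 − 55.4) + 9.5 = 12.61
anchor → Form Q (Group 2): y = (10.8/4.7)(12.61 − 9.8) + 62.4 = 68.9

68.9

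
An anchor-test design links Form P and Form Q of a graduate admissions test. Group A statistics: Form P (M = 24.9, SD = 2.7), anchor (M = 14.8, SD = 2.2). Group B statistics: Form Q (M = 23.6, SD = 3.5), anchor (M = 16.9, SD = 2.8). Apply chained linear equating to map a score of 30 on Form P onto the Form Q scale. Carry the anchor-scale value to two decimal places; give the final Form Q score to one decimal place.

Form P → anchor (Group A): v = (2.2/2.7)(30 − 24.9) + 14.8 = 18.96
anchor → Form Q (Group B): y = (3.5/2.8)(18.96 − 16.9) + 23.6 = 26.2

26.2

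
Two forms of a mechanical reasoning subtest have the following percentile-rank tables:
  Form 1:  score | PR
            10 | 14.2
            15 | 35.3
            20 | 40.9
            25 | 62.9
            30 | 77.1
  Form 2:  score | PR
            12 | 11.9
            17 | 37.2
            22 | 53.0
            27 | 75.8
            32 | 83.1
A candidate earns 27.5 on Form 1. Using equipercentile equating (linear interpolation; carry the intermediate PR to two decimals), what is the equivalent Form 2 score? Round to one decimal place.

PR of 27.5 on Form 1: 62.9 + (27.5 − 25)/(30 − 25) × (77.1 − 62.9) = 70.00
On Form 2, PR 70.00 falls between score 22 (PR 53.0) and 27 (PR 75.8).
Interpolate: 22 + (70.00 − 53.0)/(75.8 − 53.0) × (27 − 22) = 25.7

25.7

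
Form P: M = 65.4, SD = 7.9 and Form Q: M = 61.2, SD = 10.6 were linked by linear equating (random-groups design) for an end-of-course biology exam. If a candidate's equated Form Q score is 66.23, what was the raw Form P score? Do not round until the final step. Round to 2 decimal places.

Invert y = (SD_Y/SD_X)(x − M_X) + M_Y:
x = (SD_X/SD_Y)(y − M_Y) + M_X = (7.9/10.6)(66.23 − 61.2) + 65.4
x = 0.745283 × 5.030 + 65.4 = 69.15

69.15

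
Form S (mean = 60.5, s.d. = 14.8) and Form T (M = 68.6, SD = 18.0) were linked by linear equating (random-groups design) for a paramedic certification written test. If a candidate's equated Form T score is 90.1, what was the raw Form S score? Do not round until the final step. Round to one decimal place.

Invert y = (SD_Y/SD_X)(x − M_X) + M_Y:
x = (SD_X/SD_Y)(y − M_Y) + M_X = (14.8/18.0)(90.1 − 68.6) + 60.5
x = 0.822222 × 21.500 + 60.5 = 78.2

78.2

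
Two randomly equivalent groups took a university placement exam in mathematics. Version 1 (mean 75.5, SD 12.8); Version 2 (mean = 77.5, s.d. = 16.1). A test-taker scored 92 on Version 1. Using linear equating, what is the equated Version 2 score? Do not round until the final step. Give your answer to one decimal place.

Linear equating: y = (SD_Y/SD_X)(x − M_X) + M_Y
y = (16.1/12.8)(92 − 75.5) + 77.5
y = 1.257812 × 16.5 + 77.5 = 20.7539 + 77.5 = 98.3

98.3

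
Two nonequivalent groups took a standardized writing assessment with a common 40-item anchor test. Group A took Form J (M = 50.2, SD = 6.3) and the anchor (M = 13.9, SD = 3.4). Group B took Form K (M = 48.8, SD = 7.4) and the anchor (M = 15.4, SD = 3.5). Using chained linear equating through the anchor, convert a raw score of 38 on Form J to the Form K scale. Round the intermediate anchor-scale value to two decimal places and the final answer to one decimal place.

Form J → anchor (Group A): v = (3.4/6.3)(38 − 50.2) + 13.9 = 7.32
anchor → Form K (Group B): y = (7.4/3.5)(7.32 − 15.4) + 48.8 = 31.7

31.7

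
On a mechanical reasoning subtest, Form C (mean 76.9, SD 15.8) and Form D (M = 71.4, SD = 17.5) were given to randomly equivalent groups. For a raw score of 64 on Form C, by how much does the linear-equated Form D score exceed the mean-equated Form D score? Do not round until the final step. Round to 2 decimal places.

-1.39

Mean-equated: 64 + (71.4 − 76.9) = 58.50
Linear-equated: (17.5/15.8)(64 − 76.9) + 71.4 = 57.112
Difference = 57.112 − 58.50 = -1.39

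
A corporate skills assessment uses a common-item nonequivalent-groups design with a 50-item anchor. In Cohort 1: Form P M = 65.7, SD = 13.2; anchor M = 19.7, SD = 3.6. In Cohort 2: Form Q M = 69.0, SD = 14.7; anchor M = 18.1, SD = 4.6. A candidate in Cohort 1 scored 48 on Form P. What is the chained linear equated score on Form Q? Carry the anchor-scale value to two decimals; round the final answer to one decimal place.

Form P → anchor (Cohort 1): v = (3.6/13.2)(48 − 65.7) + 19.7 = 14.87
anchor → Form Q (Cohort 2): y = (14.7/4.6)(14.87 − 18.1) + 69.0 = 58.7

58.7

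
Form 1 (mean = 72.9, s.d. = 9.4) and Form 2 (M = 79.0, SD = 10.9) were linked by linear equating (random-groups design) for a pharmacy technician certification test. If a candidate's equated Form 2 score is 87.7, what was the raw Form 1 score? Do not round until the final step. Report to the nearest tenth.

Invert y = (SD_Y/SD_X)(x − M_X) + M_Y:
x = (SD_X/SD_Y)(y − M_Y) + M_X = (9.4/10.9)(87.7 − 79.0) + 72.9
x = 0.862385 × 8.700 + 72.9 = 80.4

80.4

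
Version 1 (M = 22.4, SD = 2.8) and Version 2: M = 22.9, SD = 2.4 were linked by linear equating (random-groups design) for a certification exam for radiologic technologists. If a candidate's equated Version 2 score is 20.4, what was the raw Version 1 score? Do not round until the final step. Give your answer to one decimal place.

19.5

Invert y = (SD_Y/SD_X)(x − M_X) + M_Y:
x = (SD_X/SD_Y)(y − M_Y) + M_X = (2.8/2.4)(20.4 − 22.9) + 22.4
x = 1.166667 × -2.500 + 22.4 = 19.5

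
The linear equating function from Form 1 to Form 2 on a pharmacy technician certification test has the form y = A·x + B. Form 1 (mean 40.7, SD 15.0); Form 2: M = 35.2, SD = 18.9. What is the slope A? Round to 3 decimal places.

1.260

A = SD_Y / SD_X = 18.9 / 15.0 = 1.260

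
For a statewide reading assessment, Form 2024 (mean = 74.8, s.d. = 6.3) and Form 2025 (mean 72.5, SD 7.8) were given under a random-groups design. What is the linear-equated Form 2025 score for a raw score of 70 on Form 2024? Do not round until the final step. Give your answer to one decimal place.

66.6

Linear equating: y = (SD_Y/SD_X)(x − M_X) + M_Y
y = (7.8/6.3)(70 − 74.8) + 72.5
y = 1.238095 × -4.8 + 72.5 = -5.9429 + 72.5 = 66.6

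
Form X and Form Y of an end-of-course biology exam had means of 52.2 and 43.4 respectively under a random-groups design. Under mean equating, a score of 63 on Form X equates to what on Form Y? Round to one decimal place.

Mean equating: y = x + (M_Y − M_X) = 63 + (43.4 − 52.2) = 54.2

54.2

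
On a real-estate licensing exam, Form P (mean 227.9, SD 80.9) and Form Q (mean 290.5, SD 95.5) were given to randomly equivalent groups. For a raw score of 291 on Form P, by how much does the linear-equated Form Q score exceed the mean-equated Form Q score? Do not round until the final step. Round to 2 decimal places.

Mean-equated: 291 + (290.5 − 227.9) = 353.60
Linear-equated: (95.5/80.9)(291 − 227.9) + 290.5 = 364.988
Difference = 364.988 − 353.60 = 11.39

11.39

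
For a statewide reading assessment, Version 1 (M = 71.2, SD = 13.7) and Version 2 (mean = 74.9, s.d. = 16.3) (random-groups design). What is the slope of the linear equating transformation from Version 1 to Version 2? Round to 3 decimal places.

1.190

A = SD_Y / SD_X = 16.3 / 13.7 = 1.190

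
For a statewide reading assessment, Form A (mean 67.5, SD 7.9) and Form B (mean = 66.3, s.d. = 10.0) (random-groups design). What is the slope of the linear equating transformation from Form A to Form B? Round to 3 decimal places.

A = SD_Y / SD_X = 10.0 / 7.9 = 1.266

1.266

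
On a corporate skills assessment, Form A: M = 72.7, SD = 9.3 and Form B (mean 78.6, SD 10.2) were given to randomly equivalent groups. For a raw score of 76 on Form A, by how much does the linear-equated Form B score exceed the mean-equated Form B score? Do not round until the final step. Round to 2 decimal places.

0.32

Mean-equated: 76 + (78.6 − 72.7) = 81.90
Linear-equated: (10.2/9.3)(76 − 72.7) + 78.6 = 82.219
Difference = 82.219 − 81.90 = 0.32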